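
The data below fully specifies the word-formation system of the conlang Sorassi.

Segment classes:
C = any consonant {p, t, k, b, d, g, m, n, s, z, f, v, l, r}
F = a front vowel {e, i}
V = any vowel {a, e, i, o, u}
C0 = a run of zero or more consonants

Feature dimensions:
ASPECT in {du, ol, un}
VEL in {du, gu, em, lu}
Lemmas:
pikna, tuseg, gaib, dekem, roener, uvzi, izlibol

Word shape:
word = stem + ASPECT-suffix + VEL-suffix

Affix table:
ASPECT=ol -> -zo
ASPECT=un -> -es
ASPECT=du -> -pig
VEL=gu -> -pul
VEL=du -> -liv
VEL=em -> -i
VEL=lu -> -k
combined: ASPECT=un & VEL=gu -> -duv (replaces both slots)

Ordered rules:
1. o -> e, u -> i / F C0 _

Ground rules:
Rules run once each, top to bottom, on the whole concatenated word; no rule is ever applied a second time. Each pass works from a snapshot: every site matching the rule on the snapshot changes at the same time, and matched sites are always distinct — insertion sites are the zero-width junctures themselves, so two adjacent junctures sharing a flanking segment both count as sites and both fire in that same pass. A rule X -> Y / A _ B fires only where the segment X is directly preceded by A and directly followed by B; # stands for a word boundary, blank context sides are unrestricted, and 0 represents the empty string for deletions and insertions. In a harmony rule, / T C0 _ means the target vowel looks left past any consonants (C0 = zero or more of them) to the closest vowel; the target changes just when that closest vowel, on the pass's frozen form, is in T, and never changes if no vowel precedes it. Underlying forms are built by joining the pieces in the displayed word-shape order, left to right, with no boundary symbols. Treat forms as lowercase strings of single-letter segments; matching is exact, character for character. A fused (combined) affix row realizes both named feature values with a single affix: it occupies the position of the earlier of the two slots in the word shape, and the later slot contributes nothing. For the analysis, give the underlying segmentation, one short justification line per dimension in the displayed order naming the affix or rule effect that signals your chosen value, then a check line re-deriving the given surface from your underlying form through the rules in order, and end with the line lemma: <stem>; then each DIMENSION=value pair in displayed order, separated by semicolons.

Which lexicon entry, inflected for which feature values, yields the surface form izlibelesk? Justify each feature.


underlying: izlibol-es-k
ASPECT=un - signalled by the affix -es
VEL=lu - signalled by the affix -k
check: izlibolesk -> izlibelesk
lemma: izlibol; ASPECT=un; VEL=lu


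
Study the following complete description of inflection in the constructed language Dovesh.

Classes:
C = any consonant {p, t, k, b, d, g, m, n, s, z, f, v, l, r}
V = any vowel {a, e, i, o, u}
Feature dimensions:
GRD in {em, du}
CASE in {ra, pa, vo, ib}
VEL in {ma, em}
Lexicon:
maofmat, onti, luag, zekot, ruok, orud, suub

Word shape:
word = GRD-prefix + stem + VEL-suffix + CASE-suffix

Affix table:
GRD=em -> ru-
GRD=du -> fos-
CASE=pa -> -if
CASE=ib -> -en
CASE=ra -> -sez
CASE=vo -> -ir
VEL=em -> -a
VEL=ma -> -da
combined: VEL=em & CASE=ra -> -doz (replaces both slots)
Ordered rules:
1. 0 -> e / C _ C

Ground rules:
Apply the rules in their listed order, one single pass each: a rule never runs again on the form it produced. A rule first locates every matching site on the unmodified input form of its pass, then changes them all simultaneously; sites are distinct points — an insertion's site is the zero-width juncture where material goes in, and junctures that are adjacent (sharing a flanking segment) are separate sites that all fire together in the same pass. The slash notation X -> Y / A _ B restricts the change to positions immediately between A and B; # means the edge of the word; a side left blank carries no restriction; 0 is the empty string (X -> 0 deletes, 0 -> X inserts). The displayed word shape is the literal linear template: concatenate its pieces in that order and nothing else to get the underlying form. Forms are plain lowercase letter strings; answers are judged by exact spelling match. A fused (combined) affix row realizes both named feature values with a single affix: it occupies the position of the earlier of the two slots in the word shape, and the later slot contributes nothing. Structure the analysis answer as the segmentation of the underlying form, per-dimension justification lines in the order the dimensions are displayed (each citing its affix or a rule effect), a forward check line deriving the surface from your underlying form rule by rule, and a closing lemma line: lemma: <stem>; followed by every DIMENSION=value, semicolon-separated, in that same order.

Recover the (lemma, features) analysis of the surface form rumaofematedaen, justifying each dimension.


underlying: ru-maofmat-da-en
GRD=em - signalled by the affix ru-
CASE=ib - signalled by the affix -en
VEL=ma - signalled by the affix -da
check: rumaofmatdaen -> rumaofematedaen
lemma: maofmat; GRD=em; CASE=ib; VEL=ma


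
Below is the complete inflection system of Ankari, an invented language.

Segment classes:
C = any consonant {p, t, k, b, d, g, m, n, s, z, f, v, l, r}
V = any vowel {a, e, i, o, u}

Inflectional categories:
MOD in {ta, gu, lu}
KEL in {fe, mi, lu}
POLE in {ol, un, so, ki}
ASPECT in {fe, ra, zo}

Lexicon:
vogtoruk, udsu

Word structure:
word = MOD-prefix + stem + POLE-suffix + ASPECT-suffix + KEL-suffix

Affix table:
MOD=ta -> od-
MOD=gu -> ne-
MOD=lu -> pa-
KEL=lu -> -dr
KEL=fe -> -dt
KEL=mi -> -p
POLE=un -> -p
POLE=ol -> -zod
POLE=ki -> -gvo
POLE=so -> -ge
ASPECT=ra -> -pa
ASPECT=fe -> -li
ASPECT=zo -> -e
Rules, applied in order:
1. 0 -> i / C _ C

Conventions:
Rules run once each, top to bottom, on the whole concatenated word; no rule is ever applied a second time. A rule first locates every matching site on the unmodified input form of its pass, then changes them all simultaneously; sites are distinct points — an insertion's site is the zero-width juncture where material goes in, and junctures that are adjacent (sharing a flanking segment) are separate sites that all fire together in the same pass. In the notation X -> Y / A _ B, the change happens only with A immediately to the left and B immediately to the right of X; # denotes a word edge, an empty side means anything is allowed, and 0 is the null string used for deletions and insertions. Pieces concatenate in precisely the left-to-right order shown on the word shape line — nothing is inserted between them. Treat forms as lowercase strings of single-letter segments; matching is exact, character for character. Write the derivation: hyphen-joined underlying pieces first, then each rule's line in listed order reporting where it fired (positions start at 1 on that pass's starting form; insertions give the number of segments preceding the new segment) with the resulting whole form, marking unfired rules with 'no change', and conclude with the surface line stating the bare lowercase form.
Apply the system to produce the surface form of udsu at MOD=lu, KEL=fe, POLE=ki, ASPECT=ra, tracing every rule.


underlying: pa-udsu-gvo-pa-dt
1. 0 -> i / C _ C: inserts after position(s) 4, 7, 12: paudisugivopadit
surface: paudisugivopadit


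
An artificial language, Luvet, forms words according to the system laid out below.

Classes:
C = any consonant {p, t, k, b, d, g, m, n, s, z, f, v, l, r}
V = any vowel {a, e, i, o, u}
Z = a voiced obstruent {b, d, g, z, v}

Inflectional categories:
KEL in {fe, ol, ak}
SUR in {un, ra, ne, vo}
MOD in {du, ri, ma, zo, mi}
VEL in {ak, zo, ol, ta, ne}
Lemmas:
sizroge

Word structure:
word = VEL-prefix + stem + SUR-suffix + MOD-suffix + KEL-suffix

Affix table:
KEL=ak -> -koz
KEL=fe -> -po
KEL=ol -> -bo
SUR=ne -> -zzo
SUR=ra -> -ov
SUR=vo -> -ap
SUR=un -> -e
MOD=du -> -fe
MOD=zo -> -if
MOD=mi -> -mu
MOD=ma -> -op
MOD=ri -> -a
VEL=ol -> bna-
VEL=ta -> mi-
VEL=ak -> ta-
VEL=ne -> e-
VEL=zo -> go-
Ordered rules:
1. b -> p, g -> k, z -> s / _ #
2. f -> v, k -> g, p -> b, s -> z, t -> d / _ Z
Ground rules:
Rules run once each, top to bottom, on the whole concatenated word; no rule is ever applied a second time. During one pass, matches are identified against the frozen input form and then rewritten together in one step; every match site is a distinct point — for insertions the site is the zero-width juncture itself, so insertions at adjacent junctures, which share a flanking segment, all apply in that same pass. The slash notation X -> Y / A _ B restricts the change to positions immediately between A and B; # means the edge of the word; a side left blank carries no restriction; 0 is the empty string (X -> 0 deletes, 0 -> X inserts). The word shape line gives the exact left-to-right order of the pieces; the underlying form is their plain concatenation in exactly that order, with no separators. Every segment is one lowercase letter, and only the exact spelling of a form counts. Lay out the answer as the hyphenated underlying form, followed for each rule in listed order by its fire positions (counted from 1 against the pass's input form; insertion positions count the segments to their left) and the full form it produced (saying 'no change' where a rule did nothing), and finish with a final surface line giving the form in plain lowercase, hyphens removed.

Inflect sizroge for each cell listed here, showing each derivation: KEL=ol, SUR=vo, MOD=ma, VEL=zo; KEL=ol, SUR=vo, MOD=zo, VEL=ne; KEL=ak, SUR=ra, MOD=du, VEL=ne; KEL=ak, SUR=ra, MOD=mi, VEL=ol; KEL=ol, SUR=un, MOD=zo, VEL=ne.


cell KEL=ol, SUR=vo, MOD=ma, VEL=zo:
underlying: go-sizroge-ap-op-bo
1. b -> p, g -> k, z -> s / _ #: no change
2. f -> v, k -> g, p -> b, s -> z, t -> d / _ Z: fires at position(s) 13: gosizrogeapobbo
surface: gosizrogeapobbo

cell KEL=ol, SUR=vo, MOD=zo, VEL=ne:
underlying: e-sizroge-ap-if-bo
1. b -> p, g -> k, z -> s / _ #: no change
2. f -> v, k -> g, p -> b, s -> z, t -> d / _ Z: fires at position(s) 12: esizrogeapivbo
surface: esizrogeapivbo

cell KEL=ak, SUR=ra, MOD=du, VEL=ne:
underlying: e-sizroge-ov-fe-koz
1. b -> p, g -> k, z -> s / _ #: fires at position(s) 15: esizrogeovfekos
2. f -> v, k -> g, p -> b, s -> z, t -> d / _ Z: no change
surface: esizrogeovfekos

cell KEL=ak, SUR=ra, MOD=mi, VEL=ol:
underlying: bna-sizroge-ov-mu-koz
1. b -> p, g -> k, z -> s / _ #: fires at position(s) 17: bnasizrogeovmukos
2. f -> v, k -> g, p -> b, s -> z, t -> d / _ Z: no change
surface: bnasizrogeovmukos

cell KEL=ol, SUR=un, MOD=zo, VEL=ne:
underlying: e-sizroge-e-if-bo
1. b -> p, g -> k, z -> s / _ #: no change
2. f -> v, k -> g, p -> b, s -> z, t -> d / _ Z: fires at position(s) 11: esizrogeeivbo
surface: esizrogeeivbo


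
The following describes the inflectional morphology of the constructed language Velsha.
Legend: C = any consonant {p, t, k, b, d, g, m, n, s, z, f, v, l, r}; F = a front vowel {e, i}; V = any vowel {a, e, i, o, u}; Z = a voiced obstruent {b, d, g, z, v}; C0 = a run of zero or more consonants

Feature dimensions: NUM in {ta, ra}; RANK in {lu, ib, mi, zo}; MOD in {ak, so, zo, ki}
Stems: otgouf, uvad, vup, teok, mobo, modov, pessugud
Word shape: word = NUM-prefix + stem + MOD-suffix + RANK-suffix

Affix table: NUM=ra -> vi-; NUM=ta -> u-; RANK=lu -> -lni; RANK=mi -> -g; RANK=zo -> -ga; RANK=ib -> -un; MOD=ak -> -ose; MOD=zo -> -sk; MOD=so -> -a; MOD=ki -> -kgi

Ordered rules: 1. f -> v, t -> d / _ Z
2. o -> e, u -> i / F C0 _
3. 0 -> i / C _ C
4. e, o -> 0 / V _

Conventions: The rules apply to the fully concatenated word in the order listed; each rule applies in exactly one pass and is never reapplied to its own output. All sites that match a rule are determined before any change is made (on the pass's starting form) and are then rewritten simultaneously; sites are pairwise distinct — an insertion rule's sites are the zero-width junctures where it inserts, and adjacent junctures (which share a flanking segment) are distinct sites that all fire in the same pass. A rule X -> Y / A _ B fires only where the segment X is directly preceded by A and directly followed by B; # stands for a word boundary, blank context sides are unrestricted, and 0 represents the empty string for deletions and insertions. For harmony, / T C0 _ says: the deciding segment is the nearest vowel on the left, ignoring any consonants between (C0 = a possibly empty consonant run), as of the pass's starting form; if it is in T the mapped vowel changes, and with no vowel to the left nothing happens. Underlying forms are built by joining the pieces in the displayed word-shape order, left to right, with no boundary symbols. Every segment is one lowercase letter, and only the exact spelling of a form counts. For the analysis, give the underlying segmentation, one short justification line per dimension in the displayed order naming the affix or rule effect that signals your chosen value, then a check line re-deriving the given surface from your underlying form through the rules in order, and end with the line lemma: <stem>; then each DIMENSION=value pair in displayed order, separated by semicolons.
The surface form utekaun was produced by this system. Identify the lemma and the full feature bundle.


underlying: u-teok-a-un
NUM=ta - signalled by the affix u-
RANK=ib - signalled by the affix -un
MOD=so - signalled by the affix -a
check: uteokaun -> uteokaun -> uteekaun -> uteekaun -> utekaun
lemma: teok; NUM=ta; RANK=ib; MOD=so


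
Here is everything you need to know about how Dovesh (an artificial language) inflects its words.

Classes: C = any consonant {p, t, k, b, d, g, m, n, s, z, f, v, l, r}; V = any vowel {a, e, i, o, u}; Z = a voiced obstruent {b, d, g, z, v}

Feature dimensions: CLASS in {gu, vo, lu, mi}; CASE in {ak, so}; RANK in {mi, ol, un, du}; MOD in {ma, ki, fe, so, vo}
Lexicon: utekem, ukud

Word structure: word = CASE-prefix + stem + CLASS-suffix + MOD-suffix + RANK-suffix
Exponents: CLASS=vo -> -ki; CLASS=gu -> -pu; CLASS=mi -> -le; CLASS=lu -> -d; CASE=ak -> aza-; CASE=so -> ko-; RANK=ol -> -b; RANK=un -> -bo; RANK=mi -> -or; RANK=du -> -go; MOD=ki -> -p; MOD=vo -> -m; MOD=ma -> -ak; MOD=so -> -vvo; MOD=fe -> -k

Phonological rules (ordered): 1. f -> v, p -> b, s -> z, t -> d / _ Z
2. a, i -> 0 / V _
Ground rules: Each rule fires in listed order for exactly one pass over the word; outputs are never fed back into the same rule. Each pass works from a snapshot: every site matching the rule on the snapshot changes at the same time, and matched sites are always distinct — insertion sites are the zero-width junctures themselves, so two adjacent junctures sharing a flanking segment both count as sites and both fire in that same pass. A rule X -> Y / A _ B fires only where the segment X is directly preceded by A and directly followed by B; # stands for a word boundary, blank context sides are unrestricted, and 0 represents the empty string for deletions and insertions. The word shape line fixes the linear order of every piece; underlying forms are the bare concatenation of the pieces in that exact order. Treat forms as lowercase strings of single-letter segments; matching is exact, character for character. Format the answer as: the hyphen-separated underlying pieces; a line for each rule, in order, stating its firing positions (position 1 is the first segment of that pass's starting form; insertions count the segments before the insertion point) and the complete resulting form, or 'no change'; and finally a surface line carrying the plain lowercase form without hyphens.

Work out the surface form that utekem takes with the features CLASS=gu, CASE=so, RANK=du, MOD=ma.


underlying: ko-utekem-pu-ak-go
1. f -> v, p -> b, s -> z, t -> d / _ Z: no change
2. a, i -> 0 / V _: fires at position(s) 11: koutekempukgo
surface: koutekempukgo


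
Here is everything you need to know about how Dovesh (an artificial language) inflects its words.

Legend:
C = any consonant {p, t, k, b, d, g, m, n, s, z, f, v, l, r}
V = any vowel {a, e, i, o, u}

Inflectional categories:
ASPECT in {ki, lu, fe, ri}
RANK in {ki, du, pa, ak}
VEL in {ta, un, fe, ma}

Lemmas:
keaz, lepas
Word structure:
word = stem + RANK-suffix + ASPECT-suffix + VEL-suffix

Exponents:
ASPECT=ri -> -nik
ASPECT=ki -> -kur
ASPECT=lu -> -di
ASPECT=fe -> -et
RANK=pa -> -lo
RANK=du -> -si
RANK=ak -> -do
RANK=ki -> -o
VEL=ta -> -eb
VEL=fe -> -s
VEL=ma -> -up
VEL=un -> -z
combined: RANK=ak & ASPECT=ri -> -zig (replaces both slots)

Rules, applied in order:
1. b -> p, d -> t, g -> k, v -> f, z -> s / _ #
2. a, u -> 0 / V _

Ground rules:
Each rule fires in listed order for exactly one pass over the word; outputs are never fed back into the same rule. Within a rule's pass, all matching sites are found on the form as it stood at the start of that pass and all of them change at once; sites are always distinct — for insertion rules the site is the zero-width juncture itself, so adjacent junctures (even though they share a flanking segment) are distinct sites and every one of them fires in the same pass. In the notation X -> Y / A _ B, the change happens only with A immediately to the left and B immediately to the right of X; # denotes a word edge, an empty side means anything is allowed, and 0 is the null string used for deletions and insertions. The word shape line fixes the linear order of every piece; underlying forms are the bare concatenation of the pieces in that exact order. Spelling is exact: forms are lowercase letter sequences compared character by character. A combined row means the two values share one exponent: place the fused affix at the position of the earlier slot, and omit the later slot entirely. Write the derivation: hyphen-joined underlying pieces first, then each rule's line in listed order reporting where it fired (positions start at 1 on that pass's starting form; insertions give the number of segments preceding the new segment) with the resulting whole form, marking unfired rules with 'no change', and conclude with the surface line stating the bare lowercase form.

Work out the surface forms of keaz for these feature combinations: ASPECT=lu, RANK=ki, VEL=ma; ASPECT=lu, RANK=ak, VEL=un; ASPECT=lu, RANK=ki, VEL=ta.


cell ASPECT=lu, RANK=ki, VEL=ma:
underlying: keaz-o-di-up
1. b -> p, d -> t, g -> k, v -> f, z -> s / _ #: no change
2. a, u -> 0 / V _: fires at position(s) 3, 8: kezodip
surface: kezodip

cell ASPECT=lu, RANK=ak, VEL=un:
underlying: keaz-do-di-z
1. b -> p, d -> t, g -> k, v -> f, z -> s / _ #: fires at position(s) 9: keazdodis
2. a, u -> 0 / V _: fires at position(s) 3: kezdodis
surface: kezdodis

cell ASPECT=lu, RANK=ki, VEL=ta:
underlying: keaz-o-di-eb
1. b -> p, d -> t, g -> k, v -> f, z -> s / _ #: fires at position(s) 9: keazodiep
2. a, u -> 0 / V _: fires at position(s) 3: kezodiep
surface: kezodiep


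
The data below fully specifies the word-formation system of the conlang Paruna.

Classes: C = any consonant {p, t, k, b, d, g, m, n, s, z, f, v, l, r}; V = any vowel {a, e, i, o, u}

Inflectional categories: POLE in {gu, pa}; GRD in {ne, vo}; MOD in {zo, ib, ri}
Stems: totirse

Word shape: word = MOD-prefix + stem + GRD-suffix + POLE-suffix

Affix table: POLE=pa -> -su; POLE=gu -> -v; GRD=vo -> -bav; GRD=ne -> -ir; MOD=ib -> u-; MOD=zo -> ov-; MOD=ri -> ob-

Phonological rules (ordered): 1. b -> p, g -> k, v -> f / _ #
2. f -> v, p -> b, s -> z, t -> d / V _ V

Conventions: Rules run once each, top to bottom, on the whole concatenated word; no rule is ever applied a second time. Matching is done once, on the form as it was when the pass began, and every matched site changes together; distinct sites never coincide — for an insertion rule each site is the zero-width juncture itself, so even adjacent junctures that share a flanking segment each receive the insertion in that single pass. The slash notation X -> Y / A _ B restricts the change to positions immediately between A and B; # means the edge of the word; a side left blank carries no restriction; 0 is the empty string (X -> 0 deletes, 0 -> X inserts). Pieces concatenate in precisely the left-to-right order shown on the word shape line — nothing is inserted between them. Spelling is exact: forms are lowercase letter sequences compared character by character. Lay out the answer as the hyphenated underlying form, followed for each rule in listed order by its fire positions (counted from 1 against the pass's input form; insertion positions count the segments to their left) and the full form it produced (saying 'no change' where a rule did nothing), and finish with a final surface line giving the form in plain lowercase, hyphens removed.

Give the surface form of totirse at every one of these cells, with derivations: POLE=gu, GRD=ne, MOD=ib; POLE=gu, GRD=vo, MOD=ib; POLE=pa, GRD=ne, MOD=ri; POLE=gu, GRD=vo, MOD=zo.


cell POLE=gu, GRD=ne, MOD=ib:
underlying: u-totirse-ir-v
1. b -> p, g -> k, v -> f / _ #: fires at position(s) 11: utotirseirf
2. f -> v, p -> b, s -> z, t -> d / V _ V: fires at position(s) 2, 4: udodirseirf
surface: udodirseirf

cell POLE=gu, GRD=vo, MOD=ib:
underlying: u-totirse-bav-v
1. b -> p, g -> k, v -> f / _ #: fires at position(s) 12: utotirsebavf
2. f -> v, p -> b, s -> z, t -> d / V _ V: fires at position(s) 2, 4: udodirsebavf
surface: udodirsebavf

cell POLE=pa, GRD=ne, MOD=ri:
underlying: ob-totirse-ir-su
1. b -> p, g -> k, v -> f / _ #: no change
2. f -> v, p -> b, s -> z, t -> d / V _ V: fires at position(s) 5: obtodirseirsu
surface: obtodirseirsu

cell POLE=gu, GRD=vo, MOD=zo:
underlying: ov-totirse-bav-v
1. b -> p, g -> k, v -> f / _ #: fires at position(s) 13: ovtotirsebavf
2. f -> v, p -> b, s -> z, t -> d / V _ V: fires at position(s) 5: ovtodirsebavf
surface: ovtodirsebavf


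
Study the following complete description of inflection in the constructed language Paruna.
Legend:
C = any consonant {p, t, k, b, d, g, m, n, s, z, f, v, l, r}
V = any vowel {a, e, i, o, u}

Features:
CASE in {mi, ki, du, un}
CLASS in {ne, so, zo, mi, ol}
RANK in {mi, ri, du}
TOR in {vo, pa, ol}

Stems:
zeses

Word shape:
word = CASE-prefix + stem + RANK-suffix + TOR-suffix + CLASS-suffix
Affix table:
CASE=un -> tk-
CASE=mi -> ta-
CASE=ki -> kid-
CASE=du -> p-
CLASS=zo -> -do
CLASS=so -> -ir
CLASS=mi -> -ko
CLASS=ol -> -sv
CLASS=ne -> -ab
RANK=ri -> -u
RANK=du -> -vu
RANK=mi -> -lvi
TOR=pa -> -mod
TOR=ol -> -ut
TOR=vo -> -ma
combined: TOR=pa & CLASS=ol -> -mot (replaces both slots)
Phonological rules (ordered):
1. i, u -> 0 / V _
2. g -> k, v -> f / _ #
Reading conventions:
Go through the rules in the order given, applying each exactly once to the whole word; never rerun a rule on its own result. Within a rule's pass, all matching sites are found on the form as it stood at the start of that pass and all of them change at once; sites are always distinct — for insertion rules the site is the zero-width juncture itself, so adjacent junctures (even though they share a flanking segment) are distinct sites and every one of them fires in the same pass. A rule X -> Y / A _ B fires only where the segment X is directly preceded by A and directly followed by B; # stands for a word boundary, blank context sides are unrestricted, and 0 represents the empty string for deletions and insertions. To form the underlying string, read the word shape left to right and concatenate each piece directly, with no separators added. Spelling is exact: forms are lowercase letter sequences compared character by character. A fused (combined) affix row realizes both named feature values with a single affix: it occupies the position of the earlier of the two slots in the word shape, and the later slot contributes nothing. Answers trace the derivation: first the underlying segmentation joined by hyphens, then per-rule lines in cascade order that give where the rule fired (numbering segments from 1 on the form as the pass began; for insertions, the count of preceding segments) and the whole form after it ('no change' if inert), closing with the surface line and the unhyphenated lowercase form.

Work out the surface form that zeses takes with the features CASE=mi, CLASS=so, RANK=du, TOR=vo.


underlying: ta-zeses-vu-ma-ir
1. i, u -> 0 / V _: fires at position(s) 12: tazesesvumar
2. g -> k, v -> f / _ #: no change
surface: tazesesvumar


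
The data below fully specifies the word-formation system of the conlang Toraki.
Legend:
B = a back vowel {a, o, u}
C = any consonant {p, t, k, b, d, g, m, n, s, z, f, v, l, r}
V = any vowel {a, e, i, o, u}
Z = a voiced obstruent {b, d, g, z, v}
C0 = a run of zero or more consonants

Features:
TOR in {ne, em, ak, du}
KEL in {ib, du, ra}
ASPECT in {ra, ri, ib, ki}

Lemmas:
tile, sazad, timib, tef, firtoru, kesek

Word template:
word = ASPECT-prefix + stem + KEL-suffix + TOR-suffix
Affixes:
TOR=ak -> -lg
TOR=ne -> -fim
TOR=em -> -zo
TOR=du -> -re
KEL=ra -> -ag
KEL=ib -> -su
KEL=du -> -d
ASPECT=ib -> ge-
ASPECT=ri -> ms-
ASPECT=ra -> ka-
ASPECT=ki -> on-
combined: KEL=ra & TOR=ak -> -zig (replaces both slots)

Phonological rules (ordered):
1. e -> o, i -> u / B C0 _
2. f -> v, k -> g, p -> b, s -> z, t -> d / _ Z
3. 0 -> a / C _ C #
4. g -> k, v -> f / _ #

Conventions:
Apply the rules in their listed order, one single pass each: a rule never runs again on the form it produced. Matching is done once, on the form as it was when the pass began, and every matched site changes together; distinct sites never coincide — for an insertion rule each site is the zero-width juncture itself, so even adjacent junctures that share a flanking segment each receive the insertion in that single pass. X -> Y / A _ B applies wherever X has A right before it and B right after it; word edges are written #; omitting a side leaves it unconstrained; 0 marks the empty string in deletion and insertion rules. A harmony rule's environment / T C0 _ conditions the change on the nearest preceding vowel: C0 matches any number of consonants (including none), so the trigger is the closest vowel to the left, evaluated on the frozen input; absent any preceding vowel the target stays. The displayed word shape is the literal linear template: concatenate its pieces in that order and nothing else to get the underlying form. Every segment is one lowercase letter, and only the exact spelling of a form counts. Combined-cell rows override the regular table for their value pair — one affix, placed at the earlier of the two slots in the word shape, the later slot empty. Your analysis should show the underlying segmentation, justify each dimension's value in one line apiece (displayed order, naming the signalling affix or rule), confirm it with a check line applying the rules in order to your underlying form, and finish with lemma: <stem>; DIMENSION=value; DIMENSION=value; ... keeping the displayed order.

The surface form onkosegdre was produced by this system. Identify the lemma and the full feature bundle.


underlying: on-kesek-d-re
TOR=du - signalled by the affix -re
KEL=du - signalled by the affix -d
ASPECT=ki - signalled by the affix on-
check: onkesekdre -> onkosekdre -> onkosegdre -> onkosegdre -> onkosegdre
lemma: kesek; TOR=du; KEL=du; ASPECT=ki


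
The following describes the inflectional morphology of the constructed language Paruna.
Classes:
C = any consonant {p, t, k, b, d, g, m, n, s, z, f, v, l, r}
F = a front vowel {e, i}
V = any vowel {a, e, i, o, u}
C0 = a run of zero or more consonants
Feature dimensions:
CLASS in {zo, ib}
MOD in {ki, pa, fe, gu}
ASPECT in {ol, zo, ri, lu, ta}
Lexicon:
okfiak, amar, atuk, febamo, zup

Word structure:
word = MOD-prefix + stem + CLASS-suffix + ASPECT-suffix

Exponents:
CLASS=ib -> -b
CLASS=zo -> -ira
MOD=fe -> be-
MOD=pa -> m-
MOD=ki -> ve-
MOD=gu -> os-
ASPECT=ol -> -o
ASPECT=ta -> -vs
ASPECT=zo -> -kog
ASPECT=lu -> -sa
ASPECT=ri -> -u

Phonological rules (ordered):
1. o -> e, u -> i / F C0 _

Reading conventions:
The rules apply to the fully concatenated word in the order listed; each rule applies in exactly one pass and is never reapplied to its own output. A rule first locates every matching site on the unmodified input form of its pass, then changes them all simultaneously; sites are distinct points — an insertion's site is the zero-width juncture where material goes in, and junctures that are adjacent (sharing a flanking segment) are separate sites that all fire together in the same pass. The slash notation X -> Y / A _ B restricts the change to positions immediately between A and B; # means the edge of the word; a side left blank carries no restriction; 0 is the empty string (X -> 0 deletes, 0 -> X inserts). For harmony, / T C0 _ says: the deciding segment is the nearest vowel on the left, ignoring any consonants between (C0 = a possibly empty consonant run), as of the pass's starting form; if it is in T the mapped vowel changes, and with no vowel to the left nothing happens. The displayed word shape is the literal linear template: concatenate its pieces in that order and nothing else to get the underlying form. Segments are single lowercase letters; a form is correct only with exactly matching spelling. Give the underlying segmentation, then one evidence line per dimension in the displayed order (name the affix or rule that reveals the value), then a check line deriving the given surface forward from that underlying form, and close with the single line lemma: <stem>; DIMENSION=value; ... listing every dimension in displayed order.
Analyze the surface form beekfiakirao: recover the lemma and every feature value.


underlying: be-okfiak-ira-o
CLASS=zo - signalled by the affix -ira
MOD=fe - signalled by the affix be-
ASPECT=ol - signalled by the affix -o
check: beokfiakirao -> beekfiakirao
lemma: okfiak; CLASS=zo; MOD=fe; ASPECT=ol


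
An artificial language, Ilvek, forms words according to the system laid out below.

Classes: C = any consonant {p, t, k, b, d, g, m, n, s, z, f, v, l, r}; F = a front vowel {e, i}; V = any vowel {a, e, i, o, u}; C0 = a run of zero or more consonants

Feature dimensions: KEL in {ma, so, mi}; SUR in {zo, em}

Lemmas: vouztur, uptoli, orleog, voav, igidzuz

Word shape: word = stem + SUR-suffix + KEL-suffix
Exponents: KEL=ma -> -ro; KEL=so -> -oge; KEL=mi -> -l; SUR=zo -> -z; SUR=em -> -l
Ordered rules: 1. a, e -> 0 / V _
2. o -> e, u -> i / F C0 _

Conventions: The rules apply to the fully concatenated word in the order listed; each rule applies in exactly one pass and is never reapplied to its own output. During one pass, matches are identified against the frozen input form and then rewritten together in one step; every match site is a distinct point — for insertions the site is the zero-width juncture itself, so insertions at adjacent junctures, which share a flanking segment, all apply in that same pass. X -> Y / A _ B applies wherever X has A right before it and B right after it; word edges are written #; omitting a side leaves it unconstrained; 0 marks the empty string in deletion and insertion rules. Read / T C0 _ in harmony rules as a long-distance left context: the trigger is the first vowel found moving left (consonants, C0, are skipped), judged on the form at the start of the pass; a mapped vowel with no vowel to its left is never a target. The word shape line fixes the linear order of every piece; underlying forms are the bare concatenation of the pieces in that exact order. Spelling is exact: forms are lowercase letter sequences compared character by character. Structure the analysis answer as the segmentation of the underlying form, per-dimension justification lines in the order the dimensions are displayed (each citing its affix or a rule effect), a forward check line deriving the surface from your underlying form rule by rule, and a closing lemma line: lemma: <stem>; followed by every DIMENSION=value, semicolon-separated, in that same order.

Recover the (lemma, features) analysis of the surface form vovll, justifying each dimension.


underlying: voav-l-l
KEL=mi - signalled by the affix -l
SUR=em - signalled by the affix -l
check: voavll -> vovll -> vovll
lemma: voav; KEL=mi; SUR=em


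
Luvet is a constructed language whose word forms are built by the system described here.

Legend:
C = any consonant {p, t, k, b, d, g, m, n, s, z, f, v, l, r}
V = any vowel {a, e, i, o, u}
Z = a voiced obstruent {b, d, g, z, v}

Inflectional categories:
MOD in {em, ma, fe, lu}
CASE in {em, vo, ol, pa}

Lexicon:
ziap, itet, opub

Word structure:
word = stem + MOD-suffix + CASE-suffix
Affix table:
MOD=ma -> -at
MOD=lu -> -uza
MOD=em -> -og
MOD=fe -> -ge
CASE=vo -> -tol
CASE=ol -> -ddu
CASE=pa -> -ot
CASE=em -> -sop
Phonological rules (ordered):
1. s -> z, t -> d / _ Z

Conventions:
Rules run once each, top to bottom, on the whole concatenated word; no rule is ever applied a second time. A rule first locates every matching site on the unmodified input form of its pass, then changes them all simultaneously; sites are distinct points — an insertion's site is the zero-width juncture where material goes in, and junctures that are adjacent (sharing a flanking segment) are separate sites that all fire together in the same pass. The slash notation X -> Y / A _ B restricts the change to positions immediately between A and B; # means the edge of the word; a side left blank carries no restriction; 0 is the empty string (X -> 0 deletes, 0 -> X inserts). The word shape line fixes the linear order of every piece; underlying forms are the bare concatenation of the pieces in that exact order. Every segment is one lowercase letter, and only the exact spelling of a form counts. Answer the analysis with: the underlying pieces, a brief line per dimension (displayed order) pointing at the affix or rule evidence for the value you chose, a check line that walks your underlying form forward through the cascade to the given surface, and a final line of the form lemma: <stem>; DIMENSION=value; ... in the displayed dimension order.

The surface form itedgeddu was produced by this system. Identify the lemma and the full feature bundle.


underlying: itet-ge-ddu
MOD=fe - signalled by the affix -ge
CASE=ol - signalled by the affix -ddu
check: itetgeddu -> itedgeddu
lemma: itet; MOD=fe; CASE=ol


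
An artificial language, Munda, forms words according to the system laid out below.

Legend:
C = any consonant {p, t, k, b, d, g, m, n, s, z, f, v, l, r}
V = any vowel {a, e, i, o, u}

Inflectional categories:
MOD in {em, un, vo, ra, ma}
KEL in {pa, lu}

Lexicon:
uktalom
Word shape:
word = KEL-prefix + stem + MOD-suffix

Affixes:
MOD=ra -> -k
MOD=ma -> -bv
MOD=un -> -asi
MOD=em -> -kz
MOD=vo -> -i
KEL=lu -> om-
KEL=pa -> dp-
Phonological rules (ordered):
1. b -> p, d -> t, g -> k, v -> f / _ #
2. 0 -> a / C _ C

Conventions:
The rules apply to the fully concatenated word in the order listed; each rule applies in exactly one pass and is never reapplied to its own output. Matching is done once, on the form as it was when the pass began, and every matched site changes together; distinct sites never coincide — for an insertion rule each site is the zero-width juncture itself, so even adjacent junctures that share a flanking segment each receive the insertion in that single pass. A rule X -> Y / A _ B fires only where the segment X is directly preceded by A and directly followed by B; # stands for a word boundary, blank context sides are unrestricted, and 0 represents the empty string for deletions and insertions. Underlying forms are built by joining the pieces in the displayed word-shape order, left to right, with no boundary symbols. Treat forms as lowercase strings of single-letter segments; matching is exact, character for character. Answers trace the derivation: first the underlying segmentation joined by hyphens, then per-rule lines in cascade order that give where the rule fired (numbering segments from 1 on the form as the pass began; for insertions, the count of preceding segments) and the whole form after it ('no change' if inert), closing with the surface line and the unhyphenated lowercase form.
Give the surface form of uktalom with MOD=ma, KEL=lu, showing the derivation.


underlying: om-uktalom-bv
1. b -> p, d -> t, g -> k, v -> f / _ #: fires at position(s) 11: omuktalombf
2. 0 -> a / C _ C: inserts after position(s) 4, 9, 10: omukatalomabaf
surface: omukatalomabaf


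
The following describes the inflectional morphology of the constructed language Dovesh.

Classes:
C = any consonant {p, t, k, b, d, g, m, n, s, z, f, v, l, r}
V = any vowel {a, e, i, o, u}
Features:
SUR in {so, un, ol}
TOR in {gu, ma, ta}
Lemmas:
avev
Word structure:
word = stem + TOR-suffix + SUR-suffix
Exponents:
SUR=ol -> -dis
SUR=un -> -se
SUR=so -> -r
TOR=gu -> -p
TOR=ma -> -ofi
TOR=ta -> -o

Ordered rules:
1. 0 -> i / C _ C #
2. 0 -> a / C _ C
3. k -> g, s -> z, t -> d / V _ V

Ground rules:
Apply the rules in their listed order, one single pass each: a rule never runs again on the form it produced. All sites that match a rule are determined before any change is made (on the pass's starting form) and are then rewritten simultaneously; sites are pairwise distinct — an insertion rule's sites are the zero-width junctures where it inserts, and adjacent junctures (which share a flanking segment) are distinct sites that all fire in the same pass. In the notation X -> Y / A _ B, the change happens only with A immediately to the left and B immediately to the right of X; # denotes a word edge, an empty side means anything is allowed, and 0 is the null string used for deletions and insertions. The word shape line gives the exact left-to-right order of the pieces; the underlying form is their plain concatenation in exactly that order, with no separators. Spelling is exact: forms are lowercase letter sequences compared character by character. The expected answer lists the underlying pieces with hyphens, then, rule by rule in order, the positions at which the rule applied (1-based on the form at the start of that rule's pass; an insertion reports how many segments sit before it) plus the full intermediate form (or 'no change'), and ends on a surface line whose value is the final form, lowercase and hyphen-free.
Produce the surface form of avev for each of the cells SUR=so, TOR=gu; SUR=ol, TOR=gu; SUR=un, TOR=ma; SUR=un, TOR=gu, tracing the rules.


cell SUR=so, TOR=gu:
underlying: avev-p-r
1. 0 -> i / C _ C #: inserts after position(s) 5: avevpir
2. 0 -> a / C _ C: inserts after position(s) 4: avevapir
3. k -> g, s -> z, t -> d / V _ V: no change
surface: avevapir

cell SUR=ol, TOR=gu:
underlying: avev-p-dis
1. 0 -> i / C _ C #: no change
2. 0 -> a / C _ C: inserts after position(s) 4, 5: avevapadis
3. k -> g, s -> z, t -> d / V _ V: no change
surface: avevapadis

cell SUR=un, TOR=ma:
underlying: avev-ofi-se
1. 0 -> i / C _ C #: no change
2. 0 -> a / C _ C: no change
3. k -> g, s -> z, t -> d / V _ V: fires at position(s) 8: avevofize
surface: avevofize

cell SUR=un, TOR=gu:
underlying: avev-p-se
1. 0 -> i / C _ C #: no change
2. 0 -> a / C _ C: inserts after position(s) 4, 5: avevapase
3. k -> g, s -> z, t -> d / V _ V: fires at position(s) 8: avevapaze
surface: avevapaze


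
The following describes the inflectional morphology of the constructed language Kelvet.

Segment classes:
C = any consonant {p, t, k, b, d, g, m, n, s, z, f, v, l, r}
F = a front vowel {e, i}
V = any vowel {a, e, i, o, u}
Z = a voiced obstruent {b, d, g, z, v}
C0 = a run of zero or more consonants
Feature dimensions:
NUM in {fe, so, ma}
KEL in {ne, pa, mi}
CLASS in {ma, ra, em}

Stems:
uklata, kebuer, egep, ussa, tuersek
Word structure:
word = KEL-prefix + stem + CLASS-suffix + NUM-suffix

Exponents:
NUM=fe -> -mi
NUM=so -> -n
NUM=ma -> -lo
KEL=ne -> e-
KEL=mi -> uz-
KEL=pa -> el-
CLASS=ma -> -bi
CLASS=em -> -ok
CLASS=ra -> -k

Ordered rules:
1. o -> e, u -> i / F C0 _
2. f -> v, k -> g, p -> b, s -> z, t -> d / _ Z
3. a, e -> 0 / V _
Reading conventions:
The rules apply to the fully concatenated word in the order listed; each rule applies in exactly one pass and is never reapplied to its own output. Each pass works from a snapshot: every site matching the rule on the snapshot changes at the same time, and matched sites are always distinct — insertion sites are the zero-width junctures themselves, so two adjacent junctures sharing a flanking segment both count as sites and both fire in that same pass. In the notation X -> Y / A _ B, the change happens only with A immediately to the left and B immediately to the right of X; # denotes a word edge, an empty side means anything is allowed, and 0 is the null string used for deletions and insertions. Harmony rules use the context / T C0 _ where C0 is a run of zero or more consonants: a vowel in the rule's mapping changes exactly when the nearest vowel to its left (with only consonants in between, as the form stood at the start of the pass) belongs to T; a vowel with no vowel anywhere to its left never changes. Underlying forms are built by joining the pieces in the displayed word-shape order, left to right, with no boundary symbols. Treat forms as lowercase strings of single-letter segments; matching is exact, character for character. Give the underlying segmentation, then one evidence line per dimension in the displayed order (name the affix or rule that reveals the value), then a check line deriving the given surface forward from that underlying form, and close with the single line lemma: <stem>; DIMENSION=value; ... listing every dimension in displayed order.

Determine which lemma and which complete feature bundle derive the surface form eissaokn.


underlying: e-ussa-ok-n
NUM=so - signalled by the affix -n
KEL=ne - signalled by the affix e-
CLASS=em - signalled by the affix -ok
check: eussaokn -> eissaokn -> eissaokn -> eissaokn
lemma: ussa; NUM=so; KEL=ne; CLASS=em
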